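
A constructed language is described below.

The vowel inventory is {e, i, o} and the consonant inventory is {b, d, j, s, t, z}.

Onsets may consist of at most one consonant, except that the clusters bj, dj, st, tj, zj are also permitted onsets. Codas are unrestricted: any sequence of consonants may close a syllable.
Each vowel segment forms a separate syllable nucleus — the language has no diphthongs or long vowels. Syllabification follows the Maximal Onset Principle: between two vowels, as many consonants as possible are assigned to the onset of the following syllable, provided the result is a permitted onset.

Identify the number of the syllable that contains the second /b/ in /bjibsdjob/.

Vowels present: i, o; each is a nucleus, giving 2 syllables.
Between /i/ (V1) and /o/ (V2): /bsdj/ splits as /bs/ + /dj/ (/dj/ is the longest suffix that is a licit onset).
So the parse is bjibs.djob.
The second /b/ is in the coda of syllable 1 (/bjibs/).

1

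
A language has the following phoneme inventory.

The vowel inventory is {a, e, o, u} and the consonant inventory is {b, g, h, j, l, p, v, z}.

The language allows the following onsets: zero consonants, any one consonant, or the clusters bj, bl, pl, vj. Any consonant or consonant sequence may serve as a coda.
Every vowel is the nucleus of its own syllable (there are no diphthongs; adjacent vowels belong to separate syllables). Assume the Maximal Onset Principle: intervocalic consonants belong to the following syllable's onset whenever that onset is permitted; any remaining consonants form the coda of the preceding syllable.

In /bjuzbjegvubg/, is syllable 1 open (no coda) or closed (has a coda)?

closed

Nuclei (vowels): u, e, u → 3 syllables.
V1 /u/ – V2 /e/: /zbj/ — longest licit onset from the right is /bj/, leaving /z/ as coda.
V2 /e/ – V3 /u/: /gv/ splits as /g/ + /v/ (/v/ is the longest suffix that is a licit onset).
Putting it together: bjuz.bjeg.vubg.
Syllable 1 is /bjuz/ with coda /z/, so it is closed.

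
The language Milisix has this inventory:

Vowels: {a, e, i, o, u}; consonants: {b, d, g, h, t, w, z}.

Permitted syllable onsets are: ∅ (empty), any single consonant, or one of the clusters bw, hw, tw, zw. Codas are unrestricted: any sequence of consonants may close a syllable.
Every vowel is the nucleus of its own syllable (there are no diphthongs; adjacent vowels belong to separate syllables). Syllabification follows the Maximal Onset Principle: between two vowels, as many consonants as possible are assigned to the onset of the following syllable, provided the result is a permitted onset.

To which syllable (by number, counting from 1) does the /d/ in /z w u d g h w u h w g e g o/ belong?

1

Vowels present: u, u, e, o; each is a nucleus, giving 4 syllables.
V1 /u/ – V2 /u/: /dghw/; trying suffixes from longest down, /hw/ is the first permitted one, so coda /dg/ | onset /hw/.
V2 /u/ – V3 /e/: cluster /hwg/ — the longest permitted-onset suffix is /g/; onset = /g/, preceding coda = /hw/.
V3 /e/ – V4 /o/: just /g/ — single C goes to the following onset.
So the parse is zwudg.hwuhw.ge.go.
The /d/ is in the coda of syllable 1 (/zwudg/).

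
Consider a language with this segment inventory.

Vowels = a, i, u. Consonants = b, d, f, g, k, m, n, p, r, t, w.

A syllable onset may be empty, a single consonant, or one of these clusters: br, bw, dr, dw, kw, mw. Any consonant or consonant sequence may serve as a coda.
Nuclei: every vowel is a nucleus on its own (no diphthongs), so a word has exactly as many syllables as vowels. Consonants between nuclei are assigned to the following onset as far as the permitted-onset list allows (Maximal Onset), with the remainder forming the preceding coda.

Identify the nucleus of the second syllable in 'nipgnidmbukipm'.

Vowels present: i, i, u, i; each is a nucleus, giving 4 syllables.
The second nucleus (vowel 2 from the left) is /i/.

i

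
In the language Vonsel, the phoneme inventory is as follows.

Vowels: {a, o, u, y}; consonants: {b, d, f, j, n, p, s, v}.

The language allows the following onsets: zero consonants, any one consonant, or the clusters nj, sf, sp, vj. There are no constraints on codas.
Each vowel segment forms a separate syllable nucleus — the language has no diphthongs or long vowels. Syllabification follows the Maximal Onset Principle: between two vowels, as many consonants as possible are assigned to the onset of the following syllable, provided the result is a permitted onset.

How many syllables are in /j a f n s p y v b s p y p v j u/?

4

Vowels present: a, y, y, u; each is a nucleus, giving 4 syllables.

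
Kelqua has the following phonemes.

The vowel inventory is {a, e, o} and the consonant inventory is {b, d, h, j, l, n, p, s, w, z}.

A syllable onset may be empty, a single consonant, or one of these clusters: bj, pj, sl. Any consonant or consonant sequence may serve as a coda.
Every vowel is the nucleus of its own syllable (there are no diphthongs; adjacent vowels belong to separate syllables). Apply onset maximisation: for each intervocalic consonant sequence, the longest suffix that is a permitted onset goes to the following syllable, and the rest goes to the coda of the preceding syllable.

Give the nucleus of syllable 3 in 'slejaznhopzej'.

o

Vowels present: e, a, o, e; each is a nucleus, giving 4 syllables.
The third nucleus (vowel 3 from the left) is /o/.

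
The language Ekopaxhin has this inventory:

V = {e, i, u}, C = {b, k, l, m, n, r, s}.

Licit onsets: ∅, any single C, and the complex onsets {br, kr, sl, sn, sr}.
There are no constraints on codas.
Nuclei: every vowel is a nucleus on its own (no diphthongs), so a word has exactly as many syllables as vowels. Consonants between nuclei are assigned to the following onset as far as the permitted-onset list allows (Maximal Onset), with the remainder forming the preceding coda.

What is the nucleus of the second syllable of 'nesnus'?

u

The vowels are e, u — 2 nuclei, so 2 syllables.
The second nucleus (vowel 2 from the left) is /u/.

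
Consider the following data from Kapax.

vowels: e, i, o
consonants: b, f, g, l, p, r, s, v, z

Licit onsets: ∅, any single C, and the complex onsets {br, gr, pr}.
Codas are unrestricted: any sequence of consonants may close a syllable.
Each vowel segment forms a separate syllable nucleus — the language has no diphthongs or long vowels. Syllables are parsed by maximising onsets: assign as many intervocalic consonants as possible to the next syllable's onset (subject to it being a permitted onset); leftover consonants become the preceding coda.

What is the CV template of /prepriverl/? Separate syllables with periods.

Vowels present: e, i, e; each is a nucleus, giving 3 syllables.
Between /e/ (V1) and /i/ (V2): /pr/ — entire cluster is a permitted onset → onset /pr/, coda ∅.
Between /i/ (V2) and /e/ (V3): /v/ → onset of the next syllable (single consonants are always licit onsets).
Putting it together: pre.pri.verl.
Mapping each syllable to C/V: /pre/ → CCV, /pri/ → CCV, /verl/ → CVCC.

CCV.CCV.CVCC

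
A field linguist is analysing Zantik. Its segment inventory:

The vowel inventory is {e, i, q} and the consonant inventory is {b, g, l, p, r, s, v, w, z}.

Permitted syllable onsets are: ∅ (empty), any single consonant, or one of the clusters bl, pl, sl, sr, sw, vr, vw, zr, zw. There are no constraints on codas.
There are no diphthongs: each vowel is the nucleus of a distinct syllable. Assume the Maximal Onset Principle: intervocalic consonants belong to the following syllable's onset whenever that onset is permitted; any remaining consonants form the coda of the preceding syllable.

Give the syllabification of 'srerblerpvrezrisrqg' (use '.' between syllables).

srer.blerp.vre.zri.srqg

The vowels are e, e, e, i, q — 5 nuclei, so 5 syllables.
V1 /e/ – V2 /e/: /rbl/ — longest licit onset from the right is /bl/, leaving /r/ as coda.
V2 /e/ – V3 /e/: /rpvr/ splits as /rp/ + /vr/ (/vr/ is the longest suffix that is a licit onset).
V3 /e/ – V4 /i/: /zr/ — entire cluster is a permitted onset → onset /zr/, coda ∅.
V4 /i/ – V5 /q/: /sr/ is a licit onset in full, so it all attaches to the next syllable.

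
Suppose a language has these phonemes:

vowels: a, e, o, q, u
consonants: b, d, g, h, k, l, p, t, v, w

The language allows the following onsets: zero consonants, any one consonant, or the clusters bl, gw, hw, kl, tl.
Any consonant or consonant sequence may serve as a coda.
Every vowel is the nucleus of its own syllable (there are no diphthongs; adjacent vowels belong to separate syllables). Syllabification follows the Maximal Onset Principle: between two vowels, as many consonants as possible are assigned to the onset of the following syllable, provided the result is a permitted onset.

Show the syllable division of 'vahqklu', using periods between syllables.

Nuclei (vowels): a, q, u → 3 syllables.
σ1/σ2 boundary: /h/ → onset of the next syllable (single consonants are always licit onsets).
σ2/σ3 boundary: /kl/ is a licit onset in full, so it all attaches to the next syllable.

va.hq.klu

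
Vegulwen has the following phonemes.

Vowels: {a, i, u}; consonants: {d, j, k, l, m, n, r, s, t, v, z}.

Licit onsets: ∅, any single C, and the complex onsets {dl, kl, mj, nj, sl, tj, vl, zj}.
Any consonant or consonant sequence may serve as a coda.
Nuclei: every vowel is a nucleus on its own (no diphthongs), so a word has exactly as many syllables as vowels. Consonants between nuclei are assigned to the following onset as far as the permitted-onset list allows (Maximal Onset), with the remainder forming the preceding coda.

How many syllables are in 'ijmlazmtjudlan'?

Nuclei (vowels): i, a, u, a → 4 syllables.

4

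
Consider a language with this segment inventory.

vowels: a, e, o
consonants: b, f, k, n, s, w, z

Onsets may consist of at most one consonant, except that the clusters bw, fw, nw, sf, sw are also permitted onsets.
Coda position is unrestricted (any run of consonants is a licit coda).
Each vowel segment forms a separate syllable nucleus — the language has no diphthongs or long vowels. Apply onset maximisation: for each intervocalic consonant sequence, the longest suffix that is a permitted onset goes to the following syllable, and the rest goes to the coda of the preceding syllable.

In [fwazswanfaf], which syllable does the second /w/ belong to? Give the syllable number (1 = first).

Nuclei (vowels): a, a, a → 3 syllables.
Between /a/ (V1) and /a/ (V2): cluster /zsw/ — the longest permitted-onset suffix is /sw/; onset = /sw/, preceding coda = /z/.
Between /a/ (V2) and /a/ (V3): /nf/; trying suffixes from longest down, /f/ is the first permitted one, so coda /n/ | onset /f/.
So the parse is fwaz.swan.faf.
The second /w/ is in the onset of syllable 2 (/swan/).

2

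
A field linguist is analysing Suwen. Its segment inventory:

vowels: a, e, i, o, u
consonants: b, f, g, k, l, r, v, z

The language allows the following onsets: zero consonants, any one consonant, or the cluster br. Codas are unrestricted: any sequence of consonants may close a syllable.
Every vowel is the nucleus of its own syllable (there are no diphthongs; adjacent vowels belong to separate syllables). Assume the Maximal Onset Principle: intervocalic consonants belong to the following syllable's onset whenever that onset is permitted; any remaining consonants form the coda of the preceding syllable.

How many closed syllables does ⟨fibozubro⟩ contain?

0

Nuclei (vowels): i, o, u, o → 4 syllables.
V1 /i/ – V2 /o/: just /b/ — single C goes to the following onset.
V2 /o/ – V3 /u/: just /z/ — single C goes to the following onset.
V3 /u/ – V4 /o/: cluster /br/ — /br/ is itself a permitted onset, so the whole cluster goes right; preceding coda = ∅.
Result: fi.bo.zu.bro.
Classifying each syllable: /fi/ (open), /bo/ (open), /zu/ (open), /bro/ (open).
Closed syllables: 0.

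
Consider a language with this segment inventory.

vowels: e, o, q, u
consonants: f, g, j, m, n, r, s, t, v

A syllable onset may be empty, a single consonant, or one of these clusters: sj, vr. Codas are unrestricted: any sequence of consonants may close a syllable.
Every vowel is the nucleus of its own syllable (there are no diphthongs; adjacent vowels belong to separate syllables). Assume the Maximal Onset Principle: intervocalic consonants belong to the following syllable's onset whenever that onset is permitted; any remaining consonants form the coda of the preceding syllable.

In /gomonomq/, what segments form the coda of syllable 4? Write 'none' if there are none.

none

Nuclei (vowels): o, o, o, q → 4 syllables.
V1 /o/ – V2 /o/: /m/ is a single consonant, so it becomes the next onset.
V2 /o/ – V3 /o/: /n/ → onset of the next syllable (single consonants are always licit onsets).
V3 /o/ – V4 /q/: /m/ → onset of the next syllable (single consonants are always licit onsets).
Result: go.mo.no.mq.
Syllable 4 is /mq/: onset /m/, nucleus /q/, coda ∅.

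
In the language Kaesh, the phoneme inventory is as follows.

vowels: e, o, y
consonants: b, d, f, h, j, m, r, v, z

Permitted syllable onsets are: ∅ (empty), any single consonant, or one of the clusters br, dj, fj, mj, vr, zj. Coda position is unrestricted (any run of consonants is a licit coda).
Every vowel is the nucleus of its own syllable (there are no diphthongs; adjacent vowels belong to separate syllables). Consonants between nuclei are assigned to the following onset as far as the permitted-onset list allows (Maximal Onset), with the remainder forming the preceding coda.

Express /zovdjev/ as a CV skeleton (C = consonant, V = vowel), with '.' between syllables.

Nuclei (vowels): o, e → 2 syllables.
V1 /o/ – V2 /e/: /vdj/; trying suffixes from longest down, /dj/ is the first permitted one, so coda /v/ | onset /dj/.
Result: zov.djev.
Mapping each syllable to C/V: /zov/ → CVC, /djev/ → CCVC.

CVC.CCVC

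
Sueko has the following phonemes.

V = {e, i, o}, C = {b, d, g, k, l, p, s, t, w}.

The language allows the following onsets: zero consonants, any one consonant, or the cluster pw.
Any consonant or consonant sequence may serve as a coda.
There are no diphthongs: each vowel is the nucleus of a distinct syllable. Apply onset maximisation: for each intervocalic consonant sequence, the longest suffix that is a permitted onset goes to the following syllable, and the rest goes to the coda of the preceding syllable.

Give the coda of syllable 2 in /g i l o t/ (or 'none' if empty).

t

The vowels are i, o — 2 nuclei, so 2 syllables.
Between /i/ (V1) and /o/ (V2): /l/ is a single consonant, so it becomes the next onset.
So the parse is gi.lot.
Syllable 2 is /lot/: onset /l/, nucleus /o/, coda /t/.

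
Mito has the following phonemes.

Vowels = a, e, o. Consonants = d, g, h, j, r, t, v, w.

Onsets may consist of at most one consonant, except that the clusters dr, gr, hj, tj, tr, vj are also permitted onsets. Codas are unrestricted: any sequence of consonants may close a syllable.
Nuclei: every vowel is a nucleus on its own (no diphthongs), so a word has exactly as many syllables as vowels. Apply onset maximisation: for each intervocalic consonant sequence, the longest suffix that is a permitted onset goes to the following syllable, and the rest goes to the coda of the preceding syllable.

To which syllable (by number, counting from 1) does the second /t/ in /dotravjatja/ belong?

Nuclei (vowels): o, a, a, a → 4 syllables.
Between /o/ (V1) and /a/ (V2): /tr/ — entire cluster is a permitted onset → onset /tr/, coda ∅.
Between /a/ (V2) and /a/ (V3): cluster /vj/ — /vj/ is itself a permitted onset, so the whole cluster goes right; preceding coda = ∅.
Between /a/ (V3) and /a/ (V4): cluster /tj/ — /tj/ is itself a permitted onset, so the whole cluster goes right; preceding coda = ∅.
Result: do.tra.vja.tja.
The second /t/ is in the onset of syllable 4 (/tja/).

4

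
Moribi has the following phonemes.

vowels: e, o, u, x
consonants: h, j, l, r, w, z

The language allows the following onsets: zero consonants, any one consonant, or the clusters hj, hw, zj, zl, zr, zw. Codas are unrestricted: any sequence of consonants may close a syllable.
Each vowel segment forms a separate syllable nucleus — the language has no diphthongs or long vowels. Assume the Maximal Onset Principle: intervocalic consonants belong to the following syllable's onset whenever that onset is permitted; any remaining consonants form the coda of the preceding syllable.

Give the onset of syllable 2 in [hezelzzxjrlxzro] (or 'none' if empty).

z

The vowels are e, e, x, x, o — 5 nuclei, so 5 syllables.
/e…e/ gap (V1→V2): /z/ is a single consonant, so it becomes the next onset.
/e…x/ gap (V2→V3): cluster /lzz/ — the longest permitted-onset suffix is /z/; onset = /z/, preceding coda = /lz/.
/x…x/ gap (V3→V4): /jrl/ splits as /jr/ + /l/ (/l/ is the longest suffix that is a licit onset).
/x…o/ gap (V4→V5): /zr/ is a licit onset in full, so it all attaches to the next syllable.
Result: he.zelz.zxjr.lx.zro.
Syllable 2 is /zelz/: onset /z/, nucleus /e/, coda /lz/.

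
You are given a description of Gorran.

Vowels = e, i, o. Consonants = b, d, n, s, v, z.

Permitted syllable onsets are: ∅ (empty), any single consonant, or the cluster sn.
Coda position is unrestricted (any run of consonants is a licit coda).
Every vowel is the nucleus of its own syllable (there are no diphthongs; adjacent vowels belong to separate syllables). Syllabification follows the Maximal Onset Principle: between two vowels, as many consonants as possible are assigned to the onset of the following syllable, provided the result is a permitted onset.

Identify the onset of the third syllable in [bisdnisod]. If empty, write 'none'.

s

The vowels are i, i, o — 3 nuclei, so 3 syllables.
Between /i/ (V1) and /i/ (V2): /sdn/; trying suffixes from longest down, /n/ is the first permitted one, so coda /sd/ | onset /n/.
Between /i/ (V2) and /o/ (V3): /s/ is a single consonant, so it becomes the next onset.
Putting it together: bisd.ni.sod.
Syllable 3 is /sod/: onset /s/, nucleus /o/, coda /d/.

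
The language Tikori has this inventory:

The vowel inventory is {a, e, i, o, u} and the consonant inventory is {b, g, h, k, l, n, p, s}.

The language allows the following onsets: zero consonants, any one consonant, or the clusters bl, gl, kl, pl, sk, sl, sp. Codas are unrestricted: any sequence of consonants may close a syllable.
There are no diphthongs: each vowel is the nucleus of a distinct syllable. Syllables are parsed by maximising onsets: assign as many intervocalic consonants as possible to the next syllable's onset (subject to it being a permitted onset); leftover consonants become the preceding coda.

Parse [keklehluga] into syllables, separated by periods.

ke.kleh.lu.ga

Vowels present: e, e, u, a; each is a nucleus, giving 4 syllables.
Between /e/ (V1) and /e/ (V2): /kl/ is a licit onset in full, so it all attaches to the next syllable.
Between /e/ (V2) and /u/ (V3): cluster /hl/ — the longest permitted-onset suffix is /l/; onset = /l/, preceding coda = /h/.
Between /u/ (V3) and /a/ (V4): just /g/ — single C goes to the following onset.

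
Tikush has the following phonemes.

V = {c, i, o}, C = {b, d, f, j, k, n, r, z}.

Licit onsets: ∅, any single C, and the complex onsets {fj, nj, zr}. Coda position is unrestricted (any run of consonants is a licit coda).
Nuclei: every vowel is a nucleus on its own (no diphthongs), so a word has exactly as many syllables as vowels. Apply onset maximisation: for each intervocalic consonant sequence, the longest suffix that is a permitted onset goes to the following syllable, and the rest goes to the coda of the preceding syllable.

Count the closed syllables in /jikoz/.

The vowels are i, o — 2 nuclei, so 2 syllables.
/i…o/ gap (V1→V2): /k/ → onset of the next syllable (single consonants are always licit onsets).
Result: ji.koz.
Classifying each syllable: /ji/ (open), /koz/ (closed).
Closed syllables: 1.

1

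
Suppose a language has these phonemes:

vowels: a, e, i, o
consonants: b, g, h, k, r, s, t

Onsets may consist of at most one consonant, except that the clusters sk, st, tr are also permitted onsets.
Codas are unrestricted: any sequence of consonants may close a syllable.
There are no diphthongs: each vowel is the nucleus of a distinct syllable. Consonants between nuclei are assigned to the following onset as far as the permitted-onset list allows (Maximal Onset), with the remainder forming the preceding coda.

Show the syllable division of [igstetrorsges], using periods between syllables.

ig.ste.trors.ges

The vowels are i, e, o, e — 4 nuclei, so 4 syllables.
V1 /i/ – V2 /e/: /gst/ splits as /g/ + /st/ (/st/ is the longest suffix that is a licit onset).
V2 /e/ – V3 /o/: cluster /tr/ — /tr/ is itself a permitted onset, so the whole cluster goes right; preceding coda = ∅.
V3 /o/ – V4 /e/: cluster /rsg/ — the longest permitted-onset suffix is /g/; onset = /g/, preceding coda = /rs/.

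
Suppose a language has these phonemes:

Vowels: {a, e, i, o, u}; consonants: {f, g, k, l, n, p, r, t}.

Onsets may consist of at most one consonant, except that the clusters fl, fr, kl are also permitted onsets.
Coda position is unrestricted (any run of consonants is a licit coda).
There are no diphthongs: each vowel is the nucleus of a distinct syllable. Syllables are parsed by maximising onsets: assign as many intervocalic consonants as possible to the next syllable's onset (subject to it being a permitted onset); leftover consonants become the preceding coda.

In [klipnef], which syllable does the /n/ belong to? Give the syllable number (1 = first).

2

Nuclei (vowels): i, e → 2 syllables.
Between /i/ (V1) and /e/ (V2): /pn/ — longest licit onset from the right is /n/, leaving /p/ as coda.
So the parse is klip.nef.
The /n/ is in the onset of syllable 2 (/nef/).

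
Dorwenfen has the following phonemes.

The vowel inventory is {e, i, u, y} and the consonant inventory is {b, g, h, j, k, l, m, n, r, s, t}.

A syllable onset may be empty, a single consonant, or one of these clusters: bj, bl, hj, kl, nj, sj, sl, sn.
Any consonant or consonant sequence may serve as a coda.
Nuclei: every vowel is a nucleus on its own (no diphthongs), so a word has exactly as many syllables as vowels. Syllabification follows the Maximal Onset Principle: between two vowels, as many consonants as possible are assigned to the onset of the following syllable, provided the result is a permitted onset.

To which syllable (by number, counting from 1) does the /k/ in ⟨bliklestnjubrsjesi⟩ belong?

2

Nuclei (vowels): i, e, u, e, i → 5 syllables.
Between /i/ (V1) and /e/ (V2): cluster /kl/ — /kl/ is itself a permitted onset, so the whole cluster goes right; preceding coda = ∅.
Between /e/ (V2) and /u/ (V3): /stnj/ splits as /st/ + /nj/ (/nj/ is the longest suffix that is a licit onset).
Between /u/ (V3) and /e/ (V4): /brsj/; trying suffixes from longest down, /sj/ is the first permitted one, so coda /br/ | onset /sj/.
Between /e/ (V4) and /i/ (V5): just /s/ — single C goes to the following onset.
Result: bli.klest.njubr.sje.si.
The /k/ is in the onset of syllable 2 (/klest/).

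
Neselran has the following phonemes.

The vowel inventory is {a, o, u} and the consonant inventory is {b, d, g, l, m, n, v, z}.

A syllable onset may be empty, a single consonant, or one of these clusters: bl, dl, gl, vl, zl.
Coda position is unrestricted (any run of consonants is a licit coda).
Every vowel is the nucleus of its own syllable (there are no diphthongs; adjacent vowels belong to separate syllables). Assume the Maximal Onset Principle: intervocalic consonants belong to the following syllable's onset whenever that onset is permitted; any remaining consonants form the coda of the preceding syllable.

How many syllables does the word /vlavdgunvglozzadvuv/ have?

5

Nuclei (vowels): a, u, o, a, u → 5 syllables.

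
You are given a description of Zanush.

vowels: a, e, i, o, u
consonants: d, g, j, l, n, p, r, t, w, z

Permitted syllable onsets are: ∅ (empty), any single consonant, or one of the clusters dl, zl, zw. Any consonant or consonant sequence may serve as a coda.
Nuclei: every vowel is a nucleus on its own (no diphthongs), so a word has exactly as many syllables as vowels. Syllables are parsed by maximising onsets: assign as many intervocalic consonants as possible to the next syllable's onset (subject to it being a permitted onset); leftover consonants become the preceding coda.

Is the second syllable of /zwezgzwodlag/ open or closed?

open

Vowels present: e, o, a; each is a nucleus, giving 3 syllables.
/e…o/ gap (V1→V2): /zgzw/; trying suffixes from longest down, /zw/ is the first permitted one, so coda /zg/ | onset /zw/.
/o…a/ gap (V2→V3): /dl/ is a licit onset in full, so it all attaches to the next syllable.
So the parse is zwezg.zwo.dlag.
Syllable 2 is /zwo/; it ends in its nucleus with no coda, so it is open.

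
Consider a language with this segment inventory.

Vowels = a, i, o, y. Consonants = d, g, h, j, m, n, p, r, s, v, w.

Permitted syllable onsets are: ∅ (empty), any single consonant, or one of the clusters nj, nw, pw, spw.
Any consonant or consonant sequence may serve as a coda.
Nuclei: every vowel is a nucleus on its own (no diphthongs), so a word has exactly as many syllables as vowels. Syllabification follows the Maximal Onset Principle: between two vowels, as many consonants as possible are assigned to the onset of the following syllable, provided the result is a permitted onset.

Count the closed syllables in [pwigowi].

0

Nuclei (vowels): i, o, i → 3 syllables.
σ1/σ2 boundary: just /g/ — single C goes to the following onset.
σ2/σ3 boundary: just /w/ — single C goes to the following onset.
Result: pwi.go.wi.
Classifying each syllable: /pwi/ (open), /go/ (open), /wi/ (open).
Closed syllables: 0.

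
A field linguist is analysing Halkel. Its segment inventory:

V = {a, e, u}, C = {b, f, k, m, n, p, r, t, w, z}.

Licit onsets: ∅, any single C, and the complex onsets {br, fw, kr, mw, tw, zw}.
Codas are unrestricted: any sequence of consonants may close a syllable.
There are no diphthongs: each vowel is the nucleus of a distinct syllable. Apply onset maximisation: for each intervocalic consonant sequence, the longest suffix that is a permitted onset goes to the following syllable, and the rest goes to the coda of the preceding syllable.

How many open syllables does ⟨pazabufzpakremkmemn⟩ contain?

Vowels present: a, a, u, a, e, e; each is a nucleus, giving 6 syllables.
V1 /a/ – V2 /a/: just /z/ — single C goes to the following onset.
V2 /a/ – V3 /u/: /b/ is a single consonant, so it becomes the next onset.
V3 /u/ – V4 /a/: /fzp/; trying suffixes from longest down, /p/ is the first permitted one, so coda /fz/ | onset /p/.
V4 /a/ – V5 /e/: /kr/ is a licit onset in full, so it all attaches to the next syllable.
V5 /e/ – V6 /e/: /mkm/ splits as /mk/ + /m/ (/m/ is the longest suffix that is a licit onset).
So the parse is pa.za.bufz.pa.kremk.memn.
Classifying each syllable: /pa/ (open), /za/ (open), /bufz/ (closed), /pa/ (open), /kremk/ (closed), /memn/ (closed).
Open syllables: 3.

3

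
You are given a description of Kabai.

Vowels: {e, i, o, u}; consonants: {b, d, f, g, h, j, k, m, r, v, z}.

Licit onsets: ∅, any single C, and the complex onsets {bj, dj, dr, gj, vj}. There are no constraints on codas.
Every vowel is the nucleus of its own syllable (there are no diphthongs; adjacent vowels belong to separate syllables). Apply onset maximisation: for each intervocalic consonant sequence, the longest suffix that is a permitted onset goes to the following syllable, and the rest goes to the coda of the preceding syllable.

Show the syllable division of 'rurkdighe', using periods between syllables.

Vowels present: u, i, e; each is a nucleus, giving 3 syllables.
Between /u/ (V1) and /i/ (V2): /rkd/ splits as /rk/ + /d/ (/d/ is the longest suffix that is a licit onset).
Between /i/ (V2) and /e/ (V3): /gh/ — longest licit onset from the right is /h/, leaving /g/ as coda.

rurk.dig.he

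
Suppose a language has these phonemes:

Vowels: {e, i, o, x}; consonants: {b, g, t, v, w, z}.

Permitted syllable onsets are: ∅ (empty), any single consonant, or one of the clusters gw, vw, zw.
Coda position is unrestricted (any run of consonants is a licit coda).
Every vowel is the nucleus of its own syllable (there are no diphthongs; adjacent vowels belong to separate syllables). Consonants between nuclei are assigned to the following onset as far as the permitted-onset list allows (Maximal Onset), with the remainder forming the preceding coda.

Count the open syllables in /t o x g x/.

Nuclei (vowels): o, x, x → 3 syllables.
Between /o/ (V1) and /x/ (V2): hiatus — the boundary sits between the two vowels.
Between /x/ (V2) and /x/ (V3): just /g/ — single C goes to the following onset.
So the parse is to.x.gx.
Classifying each syllable: /to/ (open), /x/ (open), /gx/ (open).
Open syllables: 3.

3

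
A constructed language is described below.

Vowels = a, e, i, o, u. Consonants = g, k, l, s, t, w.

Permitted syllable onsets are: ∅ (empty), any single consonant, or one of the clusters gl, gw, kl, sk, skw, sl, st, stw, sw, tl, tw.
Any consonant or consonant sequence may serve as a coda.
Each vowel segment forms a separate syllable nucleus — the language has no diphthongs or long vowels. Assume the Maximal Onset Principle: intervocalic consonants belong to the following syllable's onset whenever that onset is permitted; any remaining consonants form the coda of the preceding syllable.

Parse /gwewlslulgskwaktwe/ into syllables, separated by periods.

gwewl.slulg.skwak.twe

The vowels are e, u, a, e — 4 nuclei, so 4 syllables.
Between /e/ (V1) and /u/ (V2): cluster /wlsl/ — the longest permitted-onset suffix is /sl/; onset = /sl/, preceding coda = /wl/.
Between /u/ (V2) and /a/ (V3): cluster /lgskw/ — the longest permitted-onset suffix is /skw/; onset = /skw/, preceding coda = /lg/.
Between /a/ (V3) and /e/ (V4): /ktw/ — longest licit onset from the right is /tw/, leaving /k/ as coda.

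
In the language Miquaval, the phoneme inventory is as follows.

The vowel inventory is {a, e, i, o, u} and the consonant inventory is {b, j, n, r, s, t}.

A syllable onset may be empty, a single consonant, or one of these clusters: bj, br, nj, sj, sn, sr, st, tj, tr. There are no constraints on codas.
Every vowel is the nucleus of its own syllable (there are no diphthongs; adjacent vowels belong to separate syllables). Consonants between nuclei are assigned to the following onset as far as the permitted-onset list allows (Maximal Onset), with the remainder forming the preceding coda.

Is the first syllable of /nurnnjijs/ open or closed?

The vowels are u, i — 2 nuclei, so 2 syllables.
V1 /u/ – V2 /i/: /rnnj/; trying suffixes from longest down, /nj/ is the first permitted one, so coda /rn/ | onset /nj/.
Putting it together: nurn.njijs.
Syllable 1 is /nurn/ with coda /rn/, so it is closed.

closed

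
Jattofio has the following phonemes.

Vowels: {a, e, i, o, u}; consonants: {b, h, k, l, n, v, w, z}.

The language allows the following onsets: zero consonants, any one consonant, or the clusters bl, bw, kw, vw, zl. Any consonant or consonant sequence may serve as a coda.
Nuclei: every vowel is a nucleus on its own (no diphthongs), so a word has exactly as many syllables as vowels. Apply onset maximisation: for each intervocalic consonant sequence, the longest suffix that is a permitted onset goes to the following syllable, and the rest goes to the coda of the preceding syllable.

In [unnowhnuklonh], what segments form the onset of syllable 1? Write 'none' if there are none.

Nuclei (vowels): u, o, u, o → 4 syllables.
/u…o/ gap (V1→V2): /nn/ splits as /n/ + /n/ (/n/ is the longest suffix that is a licit onset).
/o…u/ gap (V2→V3): /whn/ — longest licit onset from the right is /n/, leaving /wh/ as coda.
/u…o/ gap (V3→V4): /kl/ splits as /k/ + /l/ (/l/ is the longest suffix that is a licit onset).
Result: un.nowh.nuk.lonh.
Syllable 1 is /un/: onset ∅, nucleus /u/, coda /n/.

none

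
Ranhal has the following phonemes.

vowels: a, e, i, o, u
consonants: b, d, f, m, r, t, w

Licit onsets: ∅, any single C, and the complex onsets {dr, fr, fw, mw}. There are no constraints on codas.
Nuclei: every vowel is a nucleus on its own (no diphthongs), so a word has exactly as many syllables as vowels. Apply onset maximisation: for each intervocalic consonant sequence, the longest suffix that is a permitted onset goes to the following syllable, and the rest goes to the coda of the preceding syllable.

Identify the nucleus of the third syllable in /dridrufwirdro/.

i

Nuclei (vowels): i, u, i, o → 4 syllables.
The third nucleus (vowel 3 from the left) is /i/.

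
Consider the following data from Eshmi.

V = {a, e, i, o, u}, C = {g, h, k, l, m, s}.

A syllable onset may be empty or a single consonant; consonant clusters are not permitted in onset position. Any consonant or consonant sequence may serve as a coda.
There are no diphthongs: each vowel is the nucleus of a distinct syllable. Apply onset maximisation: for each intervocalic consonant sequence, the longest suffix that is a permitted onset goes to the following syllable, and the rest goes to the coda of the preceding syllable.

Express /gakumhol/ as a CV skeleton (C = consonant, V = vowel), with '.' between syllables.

CV.CVC.CVC

The vowels are a, u, o — 3 nuclei, so 3 syllables.
/a…u/ gap (V1→V2): /k/ → onset of the next syllable (single consonants are always licit onsets).
/u…o/ gap (V2→V3): /mh/ splits as /m/ + /h/ (/h/ is the longest suffix that is a licit onset).
Result: ga.kum.hol.
Mapping each syllable to C/V: /ga/ → CV, /kum/ → CVC, /hol/ → CVC.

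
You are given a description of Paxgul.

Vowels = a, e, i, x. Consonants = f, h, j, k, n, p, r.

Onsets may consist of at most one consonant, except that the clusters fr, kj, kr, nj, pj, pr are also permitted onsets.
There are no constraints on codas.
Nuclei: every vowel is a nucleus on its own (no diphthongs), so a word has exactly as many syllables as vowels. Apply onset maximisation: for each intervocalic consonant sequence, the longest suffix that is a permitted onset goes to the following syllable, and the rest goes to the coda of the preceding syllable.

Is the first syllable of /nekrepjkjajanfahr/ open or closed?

Vowels present: e, e, a, a, a; each is a nucleus, giving 5 syllables.
σ1/σ2 boundary: /kr/ — entire cluster is a permitted onset → onset /kr/, coda ∅.
σ2/σ3 boundary: /pjkj/ — longest licit onset from the right is /kj/, leaving /pj/ as coda.
σ3/σ4 boundary: /j/ → onset of the next syllable (single consonants are always licit onsets).
σ4/σ5 boundary: /nf/; trying suffixes from longest down, /f/ is the first permitted one, so coda /n/ | onset /f/.
So the parse is ne.krepj.kja.jan.fahr.
Syllable 1 is /ne/; it ends in its nucleus with no coda, so it is open.

open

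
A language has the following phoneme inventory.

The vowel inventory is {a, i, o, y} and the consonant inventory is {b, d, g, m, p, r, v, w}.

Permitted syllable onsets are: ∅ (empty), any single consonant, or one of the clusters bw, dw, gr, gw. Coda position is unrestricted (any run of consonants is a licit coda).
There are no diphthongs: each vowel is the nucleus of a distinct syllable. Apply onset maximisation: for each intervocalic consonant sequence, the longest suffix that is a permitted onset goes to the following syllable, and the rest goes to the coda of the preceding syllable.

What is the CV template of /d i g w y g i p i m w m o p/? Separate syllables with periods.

Vowels present: i, y, i, i, o; each is a nucleus, giving 5 syllables.
σ1/σ2 boundary: cluster /gw/ — /gw/ is itself a permitted onset, so the whole cluster goes right; preceding coda = ∅.
σ2/σ3 boundary: just /g/ — single C goes to the following onset.
σ3/σ4 boundary: /p/ is a single consonant, so it becomes the next onset.
σ4/σ5 boundary: cluster /mwm/ — the longest permitted-onset suffix is /m/; onset = /m/, preceding coda = /mw/.
Syllabification: di.gwy.gi.pimw.mop.
Mapping each syllable to C/V: /di/ → CV, /gwy/ → CCV, /gi/ → CV, /pimw/ → CVCC, /mop/ → CVC.

CV.CCV.CV.CVCC.CVC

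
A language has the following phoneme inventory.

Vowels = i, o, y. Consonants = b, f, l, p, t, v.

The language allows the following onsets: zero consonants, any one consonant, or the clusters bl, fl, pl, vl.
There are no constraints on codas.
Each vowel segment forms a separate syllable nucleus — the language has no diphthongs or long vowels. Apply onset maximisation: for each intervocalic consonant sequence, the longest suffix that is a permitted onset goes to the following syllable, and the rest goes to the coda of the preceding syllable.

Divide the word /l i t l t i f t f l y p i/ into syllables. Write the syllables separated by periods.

Nuclei (vowels): i, i, y, i → 4 syllables.
Between /i/ (V1) and /i/ (V2): /tlt/ splits as /tl/ + /t/ (/t/ is the longest suffix that is a licit onset).
Between /i/ (V2) and /y/ (V3): /ftfl/ — longest licit onset from the right is /fl/, leaving /ft/ as coda.
Between /y/ (V3) and /i/ (V4): just /p/ — single C goes to the following onset.

litl.tift.fly.pi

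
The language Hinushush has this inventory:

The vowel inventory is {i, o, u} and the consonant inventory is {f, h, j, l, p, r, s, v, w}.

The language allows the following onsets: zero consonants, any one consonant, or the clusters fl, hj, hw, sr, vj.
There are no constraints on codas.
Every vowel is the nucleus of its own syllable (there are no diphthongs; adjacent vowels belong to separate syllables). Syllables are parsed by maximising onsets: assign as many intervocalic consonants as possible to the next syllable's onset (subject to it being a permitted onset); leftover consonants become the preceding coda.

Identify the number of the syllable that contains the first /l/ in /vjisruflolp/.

3

Nuclei (vowels): i, u, o → 3 syllables.
Between /i/ (V1) and /u/ (V2): cluster /sr/ — /sr/ is itself a permitted onset, so the whole cluster goes right; preceding coda = ∅.
Between /u/ (V2) and /o/ (V3): /fl/ is a licit onset in full, so it all attaches to the next syllable.
So the parse is vji.sru.flolp.
The first /l/ is in the onset of syllable 3 (/flolp/).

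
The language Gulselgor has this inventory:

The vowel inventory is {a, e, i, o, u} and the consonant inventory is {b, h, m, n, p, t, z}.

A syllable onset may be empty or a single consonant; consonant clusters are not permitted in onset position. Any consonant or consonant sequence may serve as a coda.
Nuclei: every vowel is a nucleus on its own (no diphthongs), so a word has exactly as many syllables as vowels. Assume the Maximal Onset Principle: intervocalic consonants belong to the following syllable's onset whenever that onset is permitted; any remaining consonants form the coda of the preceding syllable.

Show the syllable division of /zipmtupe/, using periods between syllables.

zipm.tu.pe

Vowels present: i, u, e; each is a nucleus, giving 3 syllables.
V1 /i/ – V2 /u/: /pmt/ — longest licit onset from the right is /t/, leaving /pm/ as coda.
V2 /u/ – V3 /e/: just /p/ — single C goes to the following onset.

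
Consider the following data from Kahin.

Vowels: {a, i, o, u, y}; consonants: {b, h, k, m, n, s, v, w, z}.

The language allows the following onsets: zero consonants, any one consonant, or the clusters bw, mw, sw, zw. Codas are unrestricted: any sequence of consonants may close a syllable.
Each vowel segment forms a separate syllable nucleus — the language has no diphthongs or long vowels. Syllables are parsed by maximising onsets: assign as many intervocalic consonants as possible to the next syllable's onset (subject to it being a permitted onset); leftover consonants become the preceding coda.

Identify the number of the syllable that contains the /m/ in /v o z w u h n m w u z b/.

The vowels are o, u, u — 3 nuclei, so 3 syllables.
/o…u/ gap (V1→V2): cluster /zw/ — /zw/ is itself a permitted onset, so the whole cluster goes right; preceding coda = ∅.
/u…u/ gap (V2→V3): cluster /hnmw/ — the longest permitted-onset suffix is /mw/; onset = /mw/, preceding coda = /hn/.
Putting it together: vo.zwuhn.mwuzb.
The /m/ is in the onset of syllable 3 (/mwuzb/).

3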